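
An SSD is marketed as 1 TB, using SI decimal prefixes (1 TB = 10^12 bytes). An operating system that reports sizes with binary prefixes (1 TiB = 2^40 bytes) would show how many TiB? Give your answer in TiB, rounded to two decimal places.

1 TB = 1 × 10^12 bytes = 1,000,000,000,000 bytes
1 TiB = 2^40 bytes = 1,099,511,627,776 bytes
1,000,000,000,000 / 1,099,511,627,776 = 0.91 TiB

0.91 TiB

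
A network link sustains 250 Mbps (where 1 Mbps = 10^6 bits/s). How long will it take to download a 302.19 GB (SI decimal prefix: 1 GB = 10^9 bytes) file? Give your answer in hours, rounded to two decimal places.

2.69 hours

302.19 GB = 302,190,000,000 bytes = 2,417,520,000,000 bits
250 Mbps = 250,000,000 bits/s
time = 2,417,520,000,000 / 250,000,000 = 9,670.0800 s
9,670.0800 s / 3600 = 2.69 hours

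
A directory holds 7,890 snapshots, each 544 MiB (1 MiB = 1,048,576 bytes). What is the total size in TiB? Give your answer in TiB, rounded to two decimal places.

Total = 7,890 × 544 MiB = 4,292,160 MiB
= 4,292,160 × 1,048,576 bytes = 4,500,655,964,160 bytes
1 TiB = 1,099,511,627,776 bytes
4,500,655,964,160 / 1,099,511,627,776 = 4.09 TiB

4.09 TiB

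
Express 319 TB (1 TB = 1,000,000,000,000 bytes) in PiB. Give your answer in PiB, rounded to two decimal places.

319 TB × 1,000,000,000,000 bytes/TB = 319,000,000,000,000 bytes
1 PiB = 2^50 bytes = 1,125,899,906,842,624 bytes
319,000,000,000,000 / 1,125,899,906,842,624 = 0.28 PiB

0.28 PiB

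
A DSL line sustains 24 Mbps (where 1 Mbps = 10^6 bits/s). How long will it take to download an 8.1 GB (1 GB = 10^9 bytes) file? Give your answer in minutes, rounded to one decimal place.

45.0 minutes

8.1 GB = 8,100,000,000 bytes = 64,800,000,000 bits
24 Mbps = 24,000,000 bits/s
time = 64,800,000,000 / 24,000,000 = 2,700.00 s
2,700.00 s / 60 = 45.0 minutes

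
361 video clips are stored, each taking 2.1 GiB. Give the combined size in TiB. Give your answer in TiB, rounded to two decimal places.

0.74 TiB

Total = 361 × 2.1 GiB = 758.1 GiB
= 758.1 × 1,073,741,824 bytes = 814,003,676,774.4 bytes
1 TiB = 1,099,511,627,776 bytes
814,003,676,774.4 / 1,099,511,627,776 = 0.74 TiB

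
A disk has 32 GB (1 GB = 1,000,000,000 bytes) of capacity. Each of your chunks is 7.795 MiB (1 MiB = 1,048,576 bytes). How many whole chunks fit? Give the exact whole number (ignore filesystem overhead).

Capacity: 32 GB = 32,000,000,000 bytes
Per item: 7.795 MiB = 8,173,649.92 bytes
⌊32,000,000,000 / 8,173,649.92⌋ = 3,915

3,915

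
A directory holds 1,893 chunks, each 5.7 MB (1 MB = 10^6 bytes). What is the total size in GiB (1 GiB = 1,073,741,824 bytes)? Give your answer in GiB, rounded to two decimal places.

10.05 GiB

Total = 1,893 × 5.7 MB = 10790.1 MB
= 10790.1 × 1,000,000 bytes = 10,790,100,000 bytes
1 GiB = 1,073,741,824 bytes
10,790,100,000 / 1,073,741,824 = 10.05 GiB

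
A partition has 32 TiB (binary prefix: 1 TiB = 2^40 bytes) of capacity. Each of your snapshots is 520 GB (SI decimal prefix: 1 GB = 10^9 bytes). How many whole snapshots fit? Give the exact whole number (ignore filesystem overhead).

67

Capacity: 32 TiB = 35,184,372,088,832 bytes
Per item: 520 GB = 520,000,000,000 bytes
⌊35,184,372,088,832 / 520,000,000,000⌋ = 67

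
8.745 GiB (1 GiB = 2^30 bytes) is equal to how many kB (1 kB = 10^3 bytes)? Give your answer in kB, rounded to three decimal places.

9,389,872.251 kB

8.745 GiB = 8.745 × 2^30 bytes = 9,389,872,250.88 bytes
1 kB = 1,000 bytes
9,389,872,250.88 / 1,000 = 9,389,872.251 kB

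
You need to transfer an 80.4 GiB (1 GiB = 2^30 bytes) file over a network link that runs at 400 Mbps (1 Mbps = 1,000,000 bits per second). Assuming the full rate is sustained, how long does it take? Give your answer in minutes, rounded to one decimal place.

80.4 GiB = 86,328,842,649.6 bytes = 690,630,741,196.8 bits
400 Mbps = 400,000,000 bits/s
time = 690,630,741,196.8 / 400,000,000 = 1,726.58 s
1,726.58 s / 60 = 28.8 minutes

28.8 minutes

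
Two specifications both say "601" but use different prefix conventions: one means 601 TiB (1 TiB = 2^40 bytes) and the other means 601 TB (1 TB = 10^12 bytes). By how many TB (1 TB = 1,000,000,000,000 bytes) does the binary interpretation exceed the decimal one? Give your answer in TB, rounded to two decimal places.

59.81 TB

601 TiB = 601 × 1,099,511,627,776 = 660,806,488,293,376 bytes
601 TB = 601 × 1,000,000,000,000 = 601,000,000,000,000 bytes
difference = 59,806,488,293,376 bytes
59,806,488,293,376 / 1,000,000,000,000 = 59.81 TB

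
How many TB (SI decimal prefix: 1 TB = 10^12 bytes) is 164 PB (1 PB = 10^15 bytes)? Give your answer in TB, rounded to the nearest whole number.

164 PB = 164 × 10^15 bytes = 164,000,000,000,000,000 bytes
1 TB = 1,000,000,000,000 bytes
164,000,000,000,000,000 / 1,000,000,000,000 = 164,000 TB

164,000 TB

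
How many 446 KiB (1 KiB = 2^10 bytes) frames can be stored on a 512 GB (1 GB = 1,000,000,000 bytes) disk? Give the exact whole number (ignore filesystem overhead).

Capacity: 512 GB = 512,000,000,000 bytes
Per item: 446 KiB = 456,704 bytes
⌊512,000,000,000 / 456,704⌋ = 1,121,076

1,121,076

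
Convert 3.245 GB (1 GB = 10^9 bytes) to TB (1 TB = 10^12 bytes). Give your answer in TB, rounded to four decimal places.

0.0032 TB

3.245 GB = 3.245 × 10^9 bytes = 3,245,000,000 bytes
1 TB = 10^12 bytes = 1,000,000,000,000 bytes
3,245,000,000 / 1,000,000,000,000 = 0.0032 TB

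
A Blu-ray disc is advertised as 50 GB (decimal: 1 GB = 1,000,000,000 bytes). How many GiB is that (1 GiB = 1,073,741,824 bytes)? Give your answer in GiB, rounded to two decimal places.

46.57 GiB

50 GB = 50 × 10^9 bytes = 50,000,000,000 bytes
1 GiB = 1,073,741,824 bytes
50,000,000,000 / 1,073,741,824 = 46.57 GiB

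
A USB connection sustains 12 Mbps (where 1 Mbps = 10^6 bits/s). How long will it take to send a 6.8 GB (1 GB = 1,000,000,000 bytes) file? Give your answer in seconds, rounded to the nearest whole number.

6.8 GB = 6,800,000,000 bytes = 54,400,000,000 bits
12 Mbps = 12,000,000 bits/s
time = 54,400,000,000 / 12,000,000 = 4,533 s

4,533 seconds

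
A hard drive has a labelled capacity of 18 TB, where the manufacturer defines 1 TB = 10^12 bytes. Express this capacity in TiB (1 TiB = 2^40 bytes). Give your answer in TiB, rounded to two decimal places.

16.37 TiB

18 TB = 18 × 10^12 bytes = 18,000,000,000,000 bytes
1 TiB = 1,099,511,627,776 bytes
18,000,000,000,000 / 1,099,511,627,776 = 16.37 TiB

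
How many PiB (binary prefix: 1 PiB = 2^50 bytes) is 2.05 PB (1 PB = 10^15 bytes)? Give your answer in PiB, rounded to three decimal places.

1.821 PiB

2.05 PB = 2.05 × 10^15 bytes = 2,050,000,000,000,000 bytes
1 PiB = 1,125,899,906,842,624 bytes
2,050,000,000,000,000 / 1,125,899,906,842,624 = 1.821 PiB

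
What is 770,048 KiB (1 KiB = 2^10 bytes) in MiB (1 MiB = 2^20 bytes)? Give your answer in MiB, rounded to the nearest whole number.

752 MiB

770,048 KiB × 1,024 bytes/KiB = 788,529,152 bytes
1 MiB = 2^20 bytes = 1,048,576 bytes
788,529,152 / 1,048,576 = 752 MiB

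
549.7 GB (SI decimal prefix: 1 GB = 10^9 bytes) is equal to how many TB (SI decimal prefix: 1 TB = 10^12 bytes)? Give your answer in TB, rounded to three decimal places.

0.550 TB

549.7 GB = 549.7 × 10^9 bytes = 549,700,000,000 bytes
1 TB = 10^12 bytes = 1,000,000,000,000 bytes
549,700,000,000 / 1,000,000,000,000 = 0.550 TB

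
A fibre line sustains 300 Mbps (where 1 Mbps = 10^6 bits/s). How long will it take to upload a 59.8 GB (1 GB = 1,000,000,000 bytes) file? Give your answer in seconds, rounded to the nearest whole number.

1,595 seconds

59.8 GB = 59,800,000,000 bytes = 478,400,000,000 bits
300 Mbps = 300,000,000 bits/s
time = 478,400,000,000 / 300,000,000 = 1,595 s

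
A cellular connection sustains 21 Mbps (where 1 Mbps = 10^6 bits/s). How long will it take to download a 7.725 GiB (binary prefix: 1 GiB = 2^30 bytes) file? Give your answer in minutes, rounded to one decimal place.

7.725 GiB = 8,294,655,590.4 bytes = 66,357,244,723.2 bits
21 Mbps = 21,000,000 bits/s
time = 66,357,244,723.2 / 21,000,000 = 3,159.87 s
3,159.87 s / 60 = 52.7 minutes

52.7 minutes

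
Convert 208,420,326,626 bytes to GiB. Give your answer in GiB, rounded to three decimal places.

208,420,326,626 bytes given.
1 GiB = 2^30 bytes = 1,073,741,824 bytes
208,420,326,626 / 1,073,741,824 = 194.107 GiB

194.107 GiB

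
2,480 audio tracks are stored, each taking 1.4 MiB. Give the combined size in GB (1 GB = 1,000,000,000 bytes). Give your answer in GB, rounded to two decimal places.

3.64 GB

Total = 2,480 × 1.4 MiB = 3472 MiB
= 3472 × 1,048,576 bytes = 3,640,655,872 bytes
1 GB = 1,000,000,000 bytes
3,640,655,872 / 1,000,000,000 = 3.64 GB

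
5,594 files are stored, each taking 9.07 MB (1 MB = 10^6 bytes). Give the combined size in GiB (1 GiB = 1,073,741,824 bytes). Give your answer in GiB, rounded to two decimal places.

Total = 5,594 × 9.07 MB = 50737.58 MB
= 50737.58 × 1,000,000 bytes = 50,737,580,000 bytes
1 GiB = 1,073,741,824 bytes
50,737,580,000 / 1,073,741,824 = 47.25 GiB

47.25 GiB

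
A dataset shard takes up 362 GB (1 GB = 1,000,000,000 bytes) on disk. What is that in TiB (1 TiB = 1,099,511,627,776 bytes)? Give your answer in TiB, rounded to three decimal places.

0.329 TiB

362 GB = 362 × 10^9 bytes = 362,000,000,000 bytes
1 TiB = 2^40 bytes = 1,099,511,627,776 bytes
362,000,000,000 / 1,099,511,627,776 = 0.329 TiB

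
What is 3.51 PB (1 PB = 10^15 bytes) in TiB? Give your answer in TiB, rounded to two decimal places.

3,192.33 TiB

3.51 PB = 3.51 × 10^15 bytes = 3,510,000,000,000,000 bytes
1 TiB = 1,099,511,627,776 bytes
3,510,000,000,000,000 / 1,099,511,627,776 = 3,192.33 TiB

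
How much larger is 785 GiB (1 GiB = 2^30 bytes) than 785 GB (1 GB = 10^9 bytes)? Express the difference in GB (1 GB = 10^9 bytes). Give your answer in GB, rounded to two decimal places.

57.89 GB

785 GiB = 785 × 1,073,741,824 = 842,887,331,840 bytes
785 GB = 785 × 1,000,000,000 = 785,000,000,000 bytes
difference = 57,887,331,840 bytes
57,887,331,840 / 1,000,000,000 = 57.89 GB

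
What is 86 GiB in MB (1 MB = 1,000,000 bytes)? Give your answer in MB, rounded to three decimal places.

92,341.797 MB

86 GiB = 86 × 2^30 bytes = 92,341,796,864 bytes
1 MB = 10^6 bytes = 1,000,000 bytes
92,341,796,864 / 1,000,000 = 92,341.797 MB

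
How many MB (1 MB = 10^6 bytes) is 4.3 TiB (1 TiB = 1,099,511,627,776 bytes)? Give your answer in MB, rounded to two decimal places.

4,727,900.00 MB

4.3 TiB = 4.3 × 2^40 bytes = 4,727,899,999,436.8 bytes
1 MB = 1,000,000 bytes
4,727,899,999,436.8 / 1,000,000 = 4,727,900.00 MB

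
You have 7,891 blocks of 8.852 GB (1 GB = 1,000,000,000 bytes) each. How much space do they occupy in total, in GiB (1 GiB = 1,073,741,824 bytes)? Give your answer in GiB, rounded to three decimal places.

65,053.936 GiB

Total = 7,891 × 8.852 GB = 69851.132 GB
= 69851.132 × 1,000,000,000 bytes = 69,851,132,000,000 bytes
1 GiB = 1,073,741,824 bytes
69,851,132,000,000 / 1,073,741,824 = 65,053.936 GiB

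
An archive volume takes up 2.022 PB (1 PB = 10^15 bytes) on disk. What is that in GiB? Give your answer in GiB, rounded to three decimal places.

1,883,134.246 GiB

2.022 PB = 2.022 × 10^15 bytes = 2,022,000,000,000,000 bytes
1 GiB = 1,073,741,824 bytes
2,022,000,000,000,000 / 1,073,741,824 = 1,883,134.246 GiB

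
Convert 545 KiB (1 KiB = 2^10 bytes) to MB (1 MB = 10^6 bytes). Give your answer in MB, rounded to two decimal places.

0.56 MB

545 KiB × 1,024 bytes/KiB = 558,080 bytes
1 MB = 10^6 bytes = 1,000,000 bytes
558,080 / 1,000,000 = 0.56 MB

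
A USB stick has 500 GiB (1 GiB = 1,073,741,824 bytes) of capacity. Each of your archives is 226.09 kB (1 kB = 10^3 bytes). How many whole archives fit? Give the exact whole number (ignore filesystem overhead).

Capacity: 500 GiB = 536,870,912,000 bytes
Per item: 226.09 kB = 226,090 bytes
⌊536,870,912,000 / 226,090⌋ = 2,374,589

2,374,589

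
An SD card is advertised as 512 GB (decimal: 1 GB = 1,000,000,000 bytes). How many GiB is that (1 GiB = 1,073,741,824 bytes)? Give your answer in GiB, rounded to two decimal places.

512 GB × 1,000,000,000 bytes/GB = 512,000,000,000 bytes
1 GiB = 1,073,741,824 bytes
512,000,000,000 / 1,073,741,824 = 476.84 GiB

476.84 GiB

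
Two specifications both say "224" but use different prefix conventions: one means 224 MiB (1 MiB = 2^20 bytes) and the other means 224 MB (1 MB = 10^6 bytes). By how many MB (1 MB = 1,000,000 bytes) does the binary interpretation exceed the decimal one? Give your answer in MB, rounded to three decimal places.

10.881 MB

224 MiB = 224 × 1,048,576 = 234,881,024 bytes
224 MB = 224 × 1,000,000 = 224,000,000 bytes
difference = 10,881,024 bytes
10,881,024 / 1,000,000 = 10.881 MB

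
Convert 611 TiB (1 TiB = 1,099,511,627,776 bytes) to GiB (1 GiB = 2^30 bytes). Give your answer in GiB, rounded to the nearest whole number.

625,664 GiB

611 TiB = 611 × 2^40 bytes = 671,801,604,571,136 bytes
1 GiB = 2^30 bytes = 1,073,741,824 bytes
671,801,604,571,136 / 1,073,741,824 = 625,664 GiB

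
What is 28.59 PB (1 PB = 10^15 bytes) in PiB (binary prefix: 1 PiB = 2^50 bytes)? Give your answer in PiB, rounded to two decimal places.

25.39 PiB

28.59 PB × 1,000,000,000,000,000 bytes/PB = 28,590,000,000,000,000 bytes
1 PiB = 2^50 bytes = 1,125,899,906,842,624 bytes
28,590,000,000,000,000 / 1,125,899,906,842,624 = 25.39 PiB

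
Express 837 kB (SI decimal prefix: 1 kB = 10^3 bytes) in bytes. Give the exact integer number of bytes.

837,000 bytes

837 × 1,000 = 837,000 bytes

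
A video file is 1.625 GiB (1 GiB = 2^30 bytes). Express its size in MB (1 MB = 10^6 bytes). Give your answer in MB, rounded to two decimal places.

1.625 GiB = 1.625 × 2^30 bytes = 1,744,830,464 bytes
1 MB = 10^6 bytes = 1,000,000 bytes
1,744,830,464 / 1,000,000 = 1,744.83 MB

1,744.83 MB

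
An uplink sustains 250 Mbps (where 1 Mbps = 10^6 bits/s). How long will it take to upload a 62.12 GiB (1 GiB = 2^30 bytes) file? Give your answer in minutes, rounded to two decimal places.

62.12 GiB = 66,700,842,106.88 bytes = 533,606,736,855.04 bits
250 Mbps = 250,000,000 bits/s
time = 533,606,736,855.04 / 250,000,000 = 2,134.427 s
2,134.427 s / 60 = 35.57 minutes

35.57 minutes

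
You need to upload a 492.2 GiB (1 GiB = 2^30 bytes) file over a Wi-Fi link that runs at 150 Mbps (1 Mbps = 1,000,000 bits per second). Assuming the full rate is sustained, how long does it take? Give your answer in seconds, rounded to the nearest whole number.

492.2 GiB = 528,495,725,772.8 bytes = 4,227,965,806,182.4 bits
150 Mbps = 150,000,000 bits/s
time = 4,227,965,806,182.4 / 150,000,000 = 28,186 s

28,186 seconds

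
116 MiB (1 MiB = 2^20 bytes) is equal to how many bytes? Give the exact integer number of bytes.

121,634,816 bytes

116 × 1,048,576 = 121,634,816 bytes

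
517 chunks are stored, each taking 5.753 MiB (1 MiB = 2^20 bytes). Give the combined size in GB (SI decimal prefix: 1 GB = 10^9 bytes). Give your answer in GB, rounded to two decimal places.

Total = 517 × 5.753 MiB = 2974.301 MiB
= 2974.301 × 1,048,576 bytes = 3,118,780,645.376 bytes
1 GB = 1,000,000,000 bytes
3,118,780,645.376 / 1,000,000,000 = 3.12 GB

3.12 GB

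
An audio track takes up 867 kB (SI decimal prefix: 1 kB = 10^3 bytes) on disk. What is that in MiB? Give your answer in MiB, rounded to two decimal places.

867 kB × 1,000 bytes/kB = 867,000 bytes
1 MiB = 2^20 bytes = 1,048,576 bytes
867,000 / 1,048,576 = 0.83 MiB

0.83 MiB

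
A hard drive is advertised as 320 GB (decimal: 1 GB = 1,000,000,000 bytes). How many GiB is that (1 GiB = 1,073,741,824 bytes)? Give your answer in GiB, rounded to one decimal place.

320 GB = 320 × 10^9 bytes = 320,000,000,000 bytes
1 GiB = 2^30 bytes = 1,073,741,824 bytes
320,000,000,000 / 1,073,741,824 = 298.0 GiB

298.0 GiB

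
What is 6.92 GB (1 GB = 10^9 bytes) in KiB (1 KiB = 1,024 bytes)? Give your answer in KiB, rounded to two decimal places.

6,757,812.50 KiB

6.92 GB × 1,000,000,000 bytes/GB = 6,920,000,000 bytes
1 KiB = 2^10 bytes = 1,024 bytes
6,920,000,000 / 1,024 = 6,757,812.50 KiB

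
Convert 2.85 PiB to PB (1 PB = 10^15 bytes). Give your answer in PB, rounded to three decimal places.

3.209 PB

2.85 PiB × 1,125,899,906,842,624 bytes/PiB = 3,208,814,734,501,478.4 bytes
1 PB = 1,000,000,000,000,000 bytes
3,208,814,734,501,478.4 / 1,000,000,000,000,000 = 3.209 PB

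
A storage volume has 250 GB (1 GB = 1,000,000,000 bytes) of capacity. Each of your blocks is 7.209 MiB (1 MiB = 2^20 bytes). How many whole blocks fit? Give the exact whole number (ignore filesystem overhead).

33,072

Capacity: 250 GB = 250,000,000,000 bytes
Per item: 7.209 MiB = 7,559,184.384 bytes
⌊250,000,000,000 / 7,559,184.384⌋ = 33,072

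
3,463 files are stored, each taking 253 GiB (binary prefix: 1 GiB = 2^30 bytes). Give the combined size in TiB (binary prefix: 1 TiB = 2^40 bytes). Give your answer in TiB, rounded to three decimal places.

855.604 TiB

Total = 3,463 × 253 GiB = 876,139 GiB
= 876,139 × 1,073,741,824 bytes = 940,747,087,937,536 bytes
1 TiB = 1,099,511,627,776 bytes
940,747,087,937,536 / 1,099,511,627,776 = 855.604 TiB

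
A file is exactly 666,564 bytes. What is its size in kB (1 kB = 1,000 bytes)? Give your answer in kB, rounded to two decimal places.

666,564 bytes given.
1 kB = 1,000 bytes
666,564 / 1,000 = 666.56 kB

666.56 kB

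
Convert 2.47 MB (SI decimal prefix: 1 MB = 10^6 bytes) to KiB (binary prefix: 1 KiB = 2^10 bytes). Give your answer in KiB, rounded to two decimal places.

2,412.11 KiB

2.47 MB × 1,000,000 bytes/MB = 2,470,000 bytes
1 KiB = 1,024 bytes
2,470,000 / 1,024 = 2,412.11 KiB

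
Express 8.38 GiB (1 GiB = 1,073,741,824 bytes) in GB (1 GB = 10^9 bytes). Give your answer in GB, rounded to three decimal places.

8.998 GB

8.38 GiB = 8.38 × 2^30 bytes = 8,997,956,485.12 bytes
1 GB = 1,000,000,000 bytes
8,997,956,485.12 / 1,000,000,000 = 8.998 GB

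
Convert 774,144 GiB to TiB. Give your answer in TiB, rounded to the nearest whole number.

774,144 GiB = 774,144 × 2^30 bytes = 831,230,790,598,656 bytes
1 TiB = 1,099,511,627,776 bytes
831,230,790,598,656 / 1,099,511,627,776 = 756 TiB

756 TiB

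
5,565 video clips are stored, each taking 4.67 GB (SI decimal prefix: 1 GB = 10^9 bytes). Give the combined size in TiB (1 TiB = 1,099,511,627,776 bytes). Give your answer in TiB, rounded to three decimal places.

Total = 5,565 × 4.67 GB = 25988.55 GB
= 25988.55 × 1,000,000,000 bytes = 25,988,550,000,000 bytes
1 TiB = 1,099,511,627,776 bytes
25,988,550,000,000 / 1,099,511,627,776 = 23.636 TiB

23.636 TiB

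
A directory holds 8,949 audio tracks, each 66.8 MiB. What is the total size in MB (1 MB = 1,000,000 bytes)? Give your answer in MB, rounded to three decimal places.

626,831.602 MB

Total = 8,949 × 66.8 MiB = 597793.2 MiB
= 597793.2 × 1,048,576 bytes = 626,831,602,483.2 bytes
1 MB = 1,000,000 bytes
626,831,602,483.2 / 1,000,000 = 626,831.602 MB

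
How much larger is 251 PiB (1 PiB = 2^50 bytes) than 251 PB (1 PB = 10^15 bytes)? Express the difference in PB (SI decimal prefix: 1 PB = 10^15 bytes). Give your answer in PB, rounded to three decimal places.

251 PiB = 251 × 1,125,899,906,842,624 = 282,600,876,617,498,624 bytes
251 PB = 251 × 1,000,000,000,000,000 = 251,000,000,000,000,000 bytes
difference = 31,600,876,617,498,624 bytes
31,600,876,617,498,624 / 1,000,000,000,000,000 = 31.601 PB

31.601 PB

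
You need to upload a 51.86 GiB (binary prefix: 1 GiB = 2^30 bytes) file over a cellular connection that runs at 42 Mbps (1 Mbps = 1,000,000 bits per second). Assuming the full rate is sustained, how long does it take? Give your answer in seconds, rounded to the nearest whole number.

10,607 seconds

51.86 GiB = 55,684,250,992.64 bytes = 445,474,007,941.12 bits
42 Mbps = 42,000,000 bits/s
time = 445,474,007,941.12 / 42,000,000 = 10,607 s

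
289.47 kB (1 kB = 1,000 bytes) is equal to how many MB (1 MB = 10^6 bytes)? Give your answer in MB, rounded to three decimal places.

0.289 MB

289.47 kB × 1,000 bytes/kB = 289,470 bytes
1 MB = 10^6 bytes = 1,000,000 bytes
289,470 / 1,000,000 = 0.289 MB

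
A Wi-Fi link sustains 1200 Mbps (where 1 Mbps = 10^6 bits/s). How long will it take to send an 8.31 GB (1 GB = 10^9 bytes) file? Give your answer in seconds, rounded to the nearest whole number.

8.31 GB = 8,310,000,000 bytes = 66,480,000,000 bits
1200 Mbps = 1,200,000,000 bits/s
time = 66,480,000,000 / 1,200,000,000 = 55 s

55 seconds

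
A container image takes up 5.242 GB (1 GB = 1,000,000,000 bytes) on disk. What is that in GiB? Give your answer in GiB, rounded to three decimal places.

4.882 GiB

5.242 GB × 1,000,000,000 bytes/GB = 5,242,000,000 bytes
1 GiB = 1,073,741,824 bytes
5,242,000,000 / 1,073,741,824 = 4.882 GiB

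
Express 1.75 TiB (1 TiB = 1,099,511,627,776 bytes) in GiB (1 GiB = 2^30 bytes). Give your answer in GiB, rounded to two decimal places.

1.75 TiB = 1.75 × 2^40 bytes = 1,924,145,348,608 bytes
1 GiB = 2^30 bytes = 1,073,741,824 bytes
1,924,145,348,608 / 1,073,741,824 = 1,792.00 GiB

1,792.00 GiB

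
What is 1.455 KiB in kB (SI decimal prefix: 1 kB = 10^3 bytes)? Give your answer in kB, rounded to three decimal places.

1.490 kB

1.455 KiB = 1.455 × 2^10 bytes = 1,489.92 bytes
1 kB = 1,000 bytes
1,489.92 / 1,000 = 1.490 kB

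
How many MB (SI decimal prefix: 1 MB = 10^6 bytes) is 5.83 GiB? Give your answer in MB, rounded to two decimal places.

6,259.91 MB

5.83 GiB = 5.83 × 2^30 bytes = 6,259,914,833.92 bytes
1 MB = 1,000,000 bytes
6,259,914,833.92 / 1,000,000 = 6,259.91 MB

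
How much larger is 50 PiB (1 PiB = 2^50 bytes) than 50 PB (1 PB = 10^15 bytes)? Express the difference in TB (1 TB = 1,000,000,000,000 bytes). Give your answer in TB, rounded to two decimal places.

6,295.00 TB

50 PiB = 50 × 1,125,899,906,842,624 = 56,294,995,342,131,200 bytes
50 PB = 50 × 1,000,000,000,000,000 = 50,000,000,000,000,000 bytes
difference = 6,294,995,342,131,200 bytes
6,294,995,342,131,200 / 1,000,000,000,000 = 6,295.00 TB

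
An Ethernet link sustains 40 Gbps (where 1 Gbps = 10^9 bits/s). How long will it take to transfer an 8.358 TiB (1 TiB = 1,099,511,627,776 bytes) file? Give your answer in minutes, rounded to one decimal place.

8.358 TiB = 9,189,718,184,951.808 bytes = 73,517,745,479,614.464 bits
40 Gbps = 40,000,000,000 bits/s
time = 73,517,745,479,614.464 / 40,000,000,000 = 1,837.94 s
1,837.94 s / 60 = 30.6 minutes

30.6 minutes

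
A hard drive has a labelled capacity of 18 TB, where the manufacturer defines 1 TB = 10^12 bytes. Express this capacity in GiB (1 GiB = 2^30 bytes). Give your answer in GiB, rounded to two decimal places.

16,763.81 GiB

18 TB = 18 × 10^12 bytes = 18,000,000,000,000 bytes
1 GiB = 2^30 bytes = 1,073,741,824 bytes
18,000,000,000,000 / 1,073,741,824 = 16,763.81 GiB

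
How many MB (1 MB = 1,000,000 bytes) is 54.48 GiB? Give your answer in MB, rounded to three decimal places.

58,497.455 MB

54.48 GiB = 54.48 × 2^30 bytes = 58,497,454,571.52 bytes
1 MB = 10^6 bytes = 1,000,000 bytes
58,497,454,571.52 / 1,000,000 = 58,497.455 MB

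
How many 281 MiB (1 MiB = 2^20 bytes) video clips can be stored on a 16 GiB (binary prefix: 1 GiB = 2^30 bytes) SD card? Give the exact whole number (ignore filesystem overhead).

Capacity: 16 GiB = 17,179,869,184 bytes
Per item: 281 MiB = 294,649,856 bytes
⌊17,179,869,184 / 294,649,856⌋ = 58

58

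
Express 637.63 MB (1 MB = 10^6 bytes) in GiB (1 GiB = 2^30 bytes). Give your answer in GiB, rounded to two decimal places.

0.59 GiB

637.63 MB × 1,000,000 bytes/MB = 637,630,000 bytes
1 GiB = 1,073,741,824 bytes
637,630,000 / 1,073,741,824 = 0.59 GiB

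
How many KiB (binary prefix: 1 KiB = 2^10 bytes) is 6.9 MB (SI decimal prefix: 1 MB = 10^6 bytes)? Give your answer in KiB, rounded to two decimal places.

6,738.28 KiB

6.9 MB × 1,000,000 bytes/MB = 6,900,000 bytes
1 KiB = 1,024 bytes
6,900,000 / 1,024 = 6,738.28 KiB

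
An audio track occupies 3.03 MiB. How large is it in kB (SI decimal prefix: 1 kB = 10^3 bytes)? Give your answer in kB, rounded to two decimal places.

3,177.19 kB

3.03 MiB × 1,048,576 bytes/MiB = 3,177,185.28 bytes
1 kB = 10^3 bytes = 1,000 bytes
3,177,185.28 / 1,000 = 3,177.19 kB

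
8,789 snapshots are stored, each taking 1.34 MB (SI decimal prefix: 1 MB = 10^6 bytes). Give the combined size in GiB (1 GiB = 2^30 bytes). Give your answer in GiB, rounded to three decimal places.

10.968 GiB

Total = 8,789 × 1.34 MB = 11777.26 MB
= 11777.26 × 1,000,000 bytes = 11,777,260,000 bytes
1 GiB = 1,073,741,824 bytes
11,777,260,000 / 1,073,741,824 = 10.968 GiB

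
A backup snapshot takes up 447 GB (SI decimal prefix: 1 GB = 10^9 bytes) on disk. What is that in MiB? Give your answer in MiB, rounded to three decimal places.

447 GB = 447 × 10^9 bytes = 447,000,000,000 bytes
1 MiB = 1,048,576 bytes
447,000,000,000 / 1,048,576 = 426,292.419 MiB

426,292.419 MiB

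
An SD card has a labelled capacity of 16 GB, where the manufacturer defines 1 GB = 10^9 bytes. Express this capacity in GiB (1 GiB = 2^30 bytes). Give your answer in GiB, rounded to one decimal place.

14.9 GiB

16 GB × 1,000,000,000 bytes/GB = 16,000,000,000 bytes
1 GiB = 2^30 bytes = 1,073,741,824 bytes
16,000,000,000 / 1,073,741,824 = 14.9 GiB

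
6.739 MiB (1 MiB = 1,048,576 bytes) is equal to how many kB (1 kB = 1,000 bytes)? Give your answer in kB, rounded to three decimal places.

7,066.354 kB

6.739 MiB × 1,048,576 bytes/MiB = 7,066,353.664 bytes
1 kB = 1,000 bytes
7,066,353.664 / 1,000 = 7,066.354 kB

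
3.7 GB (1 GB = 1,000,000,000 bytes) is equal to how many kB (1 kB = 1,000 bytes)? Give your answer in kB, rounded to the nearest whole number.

3.7 GB = 3.7 × 10^9 bytes = 3,700,000,000 bytes
1 kB = 10^3 bytes = 1,000 bytes
3,700,000,000 / 1,000 = 3,700,000 kB

3,700,000 kB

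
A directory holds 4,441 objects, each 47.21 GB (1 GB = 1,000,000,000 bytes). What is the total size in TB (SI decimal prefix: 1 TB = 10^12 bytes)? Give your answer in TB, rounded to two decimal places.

209.66 TB

Total = 4,441 × 47.21 GB = 209659.61 GB
= 209659.61 × 1,000,000,000 bytes = 209,659,610,000,000 bytes
1 TB = 1,000,000,000,000 bytes
209,659,610,000,000 / 1,000,000,000,000 = 209.66 TB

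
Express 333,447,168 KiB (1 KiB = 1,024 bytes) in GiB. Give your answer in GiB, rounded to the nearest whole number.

318 GiB

333,447,168 KiB = 333,447,168 × 2^10 bytes = 341,449,900,032 bytes
1 GiB = 2^30 bytes = 1,073,741,824 bytes
341,449,900,032 / 1,073,741,824 = 318 GiB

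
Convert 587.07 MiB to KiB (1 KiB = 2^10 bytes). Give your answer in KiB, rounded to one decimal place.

587.07 MiB × 1,048,576 bytes/MiB = 615,587,512.32 bytes
1 KiB = 1,024 bytes
615,587,512.32 / 1,024 = 601,159.7 KiB

601,159.7 KiB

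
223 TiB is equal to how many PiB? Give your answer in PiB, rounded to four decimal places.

0.2178 PiB

223 TiB × 1,099,511,627,776 bytes/TiB = 245,191,092,994,048 bytes
1 PiB = 1,125,899,906,842,624 bytes
245,191,092,994,048 / 1,125,899,906,842,624 = 0.2178 PiB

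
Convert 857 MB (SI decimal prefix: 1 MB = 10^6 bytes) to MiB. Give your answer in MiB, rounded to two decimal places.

857 MB × 1,000,000 bytes/MB = 857,000,000 bytes
1 MiB = 2^20 bytes = 1,048,576 bytes
857,000,000 / 1,048,576 = 817.30 MiB

817.30 MiB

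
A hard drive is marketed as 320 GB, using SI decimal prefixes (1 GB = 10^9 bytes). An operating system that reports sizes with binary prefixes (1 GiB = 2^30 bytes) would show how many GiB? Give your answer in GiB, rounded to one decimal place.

320 GB = 320 × 10^9 bytes = 320,000,000,000 bytes
1 GiB = 2^30 bytes = 1,073,741,824 bytes
320,000,000,000 / 1,073,741,824 = 298.0 GiB

298.0 GiB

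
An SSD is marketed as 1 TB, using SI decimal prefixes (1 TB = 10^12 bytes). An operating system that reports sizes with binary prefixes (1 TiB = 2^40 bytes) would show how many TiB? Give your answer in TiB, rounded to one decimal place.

1 TB × 1,000,000,000,000 bytes/TB = 1,000,000,000,000 bytes
1 TiB = 2^40 bytes = 1,099,511,627,776 bytes
1,000,000,000,000 / 1,099,511,627,776 = 0.9 TiB

0.9 TiB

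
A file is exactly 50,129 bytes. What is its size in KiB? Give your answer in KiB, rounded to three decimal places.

50,129 bytes given.
1 KiB = 1,024 bytes
50,129 / 1,024 = 48.954 KiB

48.954 KiB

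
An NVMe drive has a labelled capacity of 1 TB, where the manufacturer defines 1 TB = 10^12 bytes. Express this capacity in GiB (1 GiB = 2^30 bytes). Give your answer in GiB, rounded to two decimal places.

1 TB × 1,000,000,000,000 bytes/TB = 1,000,000,000,000 bytes
1 GiB = 2^30 bytes = 1,073,741,824 bytes
1,000,000,000,000 / 1,073,741,824 = 931.32 GiB

931.32 GiB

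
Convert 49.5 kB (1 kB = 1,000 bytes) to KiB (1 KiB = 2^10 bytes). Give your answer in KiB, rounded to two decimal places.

49.5 kB × 1,000 bytes/kB = 49,500 bytes
1 KiB = 1,024 bytes
49,500 / 1,024 = 48.34 KiB

48.34 KiB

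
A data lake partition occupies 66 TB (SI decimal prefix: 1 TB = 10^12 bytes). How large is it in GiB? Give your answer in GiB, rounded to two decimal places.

61,467.29 GiB

66 TB × 1,000,000,000,000 bytes/TB = 66,000,000,000,000 bytes
1 GiB = 2^30 bytes = 1,073,741,824 bytes
66,000,000,000,000 / 1,073,741,824 = 61,467.29 GiB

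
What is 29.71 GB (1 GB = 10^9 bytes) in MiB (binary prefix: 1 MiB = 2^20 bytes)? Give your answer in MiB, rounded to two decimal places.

28,333.66 MiB

29.71 GB = 29.71 × 10^9 bytes = 29,710,000,000 bytes
1 MiB = 2^20 bytes = 1,048,576 bytes
29,710,000,000 / 1,048,576 = 28,333.66 MiB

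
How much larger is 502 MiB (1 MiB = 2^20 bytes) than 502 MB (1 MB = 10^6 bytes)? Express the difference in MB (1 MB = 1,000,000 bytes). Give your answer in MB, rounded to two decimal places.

502 MiB = 502 × 1,048,576 = 526,385,152 bytes
502 MB = 502 × 1,000,000 = 502,000,000 bytes
difference = 24,385,152 bytes
24,385,152 / 1,000,000 = 24.39 MB

24.39 MB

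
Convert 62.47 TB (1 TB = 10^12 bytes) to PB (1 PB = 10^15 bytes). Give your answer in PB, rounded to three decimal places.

0.062 PB

62.47 TB = 62.47 × 10^12 bytes = 62,470,000,000,000 bytes
1 PB = 10^15 bytes = 1,000,000,000,000,000 bytes
62,470,000,000,000 / 1,000,000,000,000,000 = 0.062 PB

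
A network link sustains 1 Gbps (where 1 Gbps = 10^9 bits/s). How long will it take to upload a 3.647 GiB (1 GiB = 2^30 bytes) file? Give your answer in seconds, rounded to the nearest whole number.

3.647 GiB = 3,915,936,432.128 bytes = 31,327,491,457.024 bits
1 Gbps = 1,000,000,000 bits/s
time = 31,327,491,457.024 / 1,000,000,000 = 31 s

31 seconds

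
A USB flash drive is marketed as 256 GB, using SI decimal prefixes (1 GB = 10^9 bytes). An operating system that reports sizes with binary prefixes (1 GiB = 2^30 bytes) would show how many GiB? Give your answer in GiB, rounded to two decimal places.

238.42 GiB

256 GB = 256 × 10^9 bytes = 256,000,000,000 bytes
1 GiB = 2^30 bytes = 1,073,741,824 bytes
256,000,000,000 / 1,073,741,824 = 238.42 GiB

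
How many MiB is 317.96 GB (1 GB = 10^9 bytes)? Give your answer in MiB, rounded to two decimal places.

317.96 GB = 317.96 × 10^9 bytes = 317,960,000,000 bytes
1 MiB = 1,048,576 bytes
317,960,000,000 / 1,048,576 = 303,230.29 MiB

303,230.29 MiB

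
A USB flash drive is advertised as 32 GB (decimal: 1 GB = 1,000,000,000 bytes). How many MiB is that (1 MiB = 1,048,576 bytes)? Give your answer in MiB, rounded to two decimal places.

32 GB × 1,000,000,000 bytes/GB = 32,000,000,000 bytes
1 MiB = 1,048,576 bytes
32,000,000,000 / 1,048,576 = 30,517.58 MiB

30,517.58 MiB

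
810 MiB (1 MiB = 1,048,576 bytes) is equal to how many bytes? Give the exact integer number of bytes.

810 × 1,048,576 = 849,346,560 bytes  (1 MiB = 2^20 bytes)

849,346,560 bytes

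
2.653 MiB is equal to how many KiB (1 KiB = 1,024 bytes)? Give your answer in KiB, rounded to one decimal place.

2.653 MiB × 1,048,576 bytes/MiB = 2,781,872.128 bytes
1 KiB = 2^10 bytes = 1,024 bytes
2,781,872.128 / 1,024 = 2,716.7 KiB

2,716.7 KiB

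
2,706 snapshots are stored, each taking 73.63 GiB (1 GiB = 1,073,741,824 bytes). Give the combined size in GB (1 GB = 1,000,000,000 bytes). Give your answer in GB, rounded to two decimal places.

Total = 2,706 × 73.63 GiB = 199242.78 GiB
= 199242.78 × 1,073,741,824 bytes = 213,935,306,016,030.72 bytes
1 GB = 1,000,000,000 bytes
213,935,306,016,030.72 / 1,000,000,000 = 213,935.31 GB

213,935.31 GB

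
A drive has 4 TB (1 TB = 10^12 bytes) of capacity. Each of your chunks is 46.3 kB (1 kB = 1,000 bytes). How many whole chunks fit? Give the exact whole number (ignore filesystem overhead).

86,393,088

Capacity: 4 TB = 4,000,000,000,000 bytes
Per item: 46.3 kB = 46,300 bytes
⌊4,000,000,000,000 / 46,300⌋ = 86,393,088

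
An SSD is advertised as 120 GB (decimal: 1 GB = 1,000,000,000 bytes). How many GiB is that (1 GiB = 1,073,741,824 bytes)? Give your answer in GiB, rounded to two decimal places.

111.76 GiB

120 GB × 1,000,000,000 bytes/GB = 120,000,000,000 bytes
1 GiB = 1,073,741,824 bytes
120,000,000,000 / 1,073,741,824 = 111.76 GiB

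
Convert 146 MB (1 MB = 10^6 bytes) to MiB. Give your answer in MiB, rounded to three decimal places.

139.236 MiB

146 MB = 146 × 10^6 bytes = 146,000,000 bytes
1 MiB = 2^20 bytes = 1,048,576 bytes
146,000,000 / 1,048,576 = 139.236 MiB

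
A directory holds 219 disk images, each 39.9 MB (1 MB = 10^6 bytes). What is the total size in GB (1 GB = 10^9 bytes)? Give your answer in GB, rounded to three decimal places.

8.738 GB

Total = 219 × 39.9 MB = 8738.1 MB
= 8738.1 × 1,000,000 bytes = 8,738,100,000 bytes
1 GB = 1,000,000,000 bytes
8,738,100,000 / 1,000,000,000 = 8.738 GB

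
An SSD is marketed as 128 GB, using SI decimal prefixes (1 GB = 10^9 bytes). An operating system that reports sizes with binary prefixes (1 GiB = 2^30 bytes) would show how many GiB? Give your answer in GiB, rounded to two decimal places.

119.21 GiB

128 GB × 1,000,000,000 bytes/GB = 128,000,000,000 bytes
1 GiB = 2^30 bytes = 1,073,741,824 bytes
128,000,000,000 / 1,073,741,824 = 119.21 GiB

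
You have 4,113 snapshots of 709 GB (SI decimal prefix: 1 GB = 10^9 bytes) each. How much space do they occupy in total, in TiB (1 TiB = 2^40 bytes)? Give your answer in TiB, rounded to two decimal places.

Total = 4,113 × 709 GB = 2,916,117 GB
= 2,916,117 × 1,000,000,000 bytes = 2,916,117,000,000,000 bytes
1 TiB = 1,099,511,627,776 bytes
2,916,117,000,000,000 / 1,099,511,627,776 = 2,652.19 TiB

2,652.19 TiB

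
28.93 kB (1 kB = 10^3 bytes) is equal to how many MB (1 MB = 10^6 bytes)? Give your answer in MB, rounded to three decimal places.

0.029 MB

28.93 kB = 28.93 × 10^3 bytes = 28,930 bytes
1 MB = 10^6 bytes = 1,000,000 bytes
28,930 / 1,000,000 = 0.029 MB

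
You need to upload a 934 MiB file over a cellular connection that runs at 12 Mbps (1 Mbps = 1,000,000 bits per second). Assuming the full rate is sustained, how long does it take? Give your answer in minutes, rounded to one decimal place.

934 MiB = 979,369,984 bytes = 7,834,959,872 bits
12 Mbps = 12,000,000 bits/s
time = 7,834,959,872 / 12,000,000 = 652.91 s
652.91 s / 60 = 10.9 minutes

10.9 minutes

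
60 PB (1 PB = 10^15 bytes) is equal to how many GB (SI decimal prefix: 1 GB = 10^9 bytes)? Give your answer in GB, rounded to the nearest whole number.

60,000,000 GB

60 PB × 1,000,000,000,000,000 bytes/PB = 60,000,000,000,000,000 bytes
1 GB = 10^9 bytes = 1,000,000,000 bytes
60,000,000,000,000,000 / 1,000,000,000 = 60,000,000 GB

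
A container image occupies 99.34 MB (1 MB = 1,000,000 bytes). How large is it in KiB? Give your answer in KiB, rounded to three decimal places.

97,011.719 KiB

99.34 MB × 1,000,000 bytes/MB = 99,340,000 bytes
1 KiB = 1,024 bytes
99,340,000 / 1,024 = 97,011.719 KiB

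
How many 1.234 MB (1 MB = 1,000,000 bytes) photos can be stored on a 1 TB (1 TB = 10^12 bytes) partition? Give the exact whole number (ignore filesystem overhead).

810,372

Capacity: 1 TB = 1,000,000,000,000 bytes
Per item: 1.234 MB = 1,234,000 bytes
⌊1,000,000,000,000 / 1,234,000⌋ = 810,372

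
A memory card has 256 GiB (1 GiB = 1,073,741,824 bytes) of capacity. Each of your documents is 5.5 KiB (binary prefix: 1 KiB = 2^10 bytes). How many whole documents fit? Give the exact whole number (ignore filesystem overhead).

48,806,446

Capacity: 256 GiB = 274,877,906,944 bytes
Per item: 5.5 KiB = 5,632 bytes
⌊274,877,906,944 / 5,632⌋ = 48,806,446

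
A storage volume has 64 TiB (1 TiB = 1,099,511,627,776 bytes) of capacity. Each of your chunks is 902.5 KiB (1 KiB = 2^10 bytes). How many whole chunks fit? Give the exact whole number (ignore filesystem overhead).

76,143,464

Capacity: 64 TiB = 70,368,744,177,664 bytes
Per item: 902.5 KiB = 924,160 bytes
⌊70,368,744,177,664 / 924,160⌋ = 76,143,464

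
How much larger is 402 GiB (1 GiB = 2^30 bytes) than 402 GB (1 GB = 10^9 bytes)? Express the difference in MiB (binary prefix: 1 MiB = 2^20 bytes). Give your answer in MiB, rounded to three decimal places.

402 GiB = 402 × 1,073,741,824 = 431,644,213,248 bytes
402 GB = 402 × 1,000,000,000 = 402,000,000,000 bytes
difference = 29,644,213,248 bytes
29,644,213,248 / 1,048,576 = 28,270.925 MiB

28,270.925 MiB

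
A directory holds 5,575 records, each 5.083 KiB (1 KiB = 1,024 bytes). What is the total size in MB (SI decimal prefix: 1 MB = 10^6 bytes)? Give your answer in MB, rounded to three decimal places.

Total = 5,575 × 5.083 KiB = 28337.725 KiB
= 28337.725 × 1,024 bytes = 29,017,830.4 bytes
1 MB = 1,000,000 bytes
29,017,830.4 / 1,000,000 = 29.018 MB

29.018 MB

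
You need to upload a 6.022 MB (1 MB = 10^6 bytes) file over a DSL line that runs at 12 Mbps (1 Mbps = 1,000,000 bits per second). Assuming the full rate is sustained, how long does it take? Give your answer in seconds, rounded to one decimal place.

4.0 seconds

6.022 MB = 6,022,000 bytes = 48,176,000 bits
12 Mbps = 12,000,000 bits/s
time = 48,176,000 / 12,000,000 = 4.0 s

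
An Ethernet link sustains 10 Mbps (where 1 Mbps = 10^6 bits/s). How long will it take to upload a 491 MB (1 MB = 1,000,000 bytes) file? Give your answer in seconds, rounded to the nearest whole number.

393 seconds

491 MB = 491,000,000 bytes = 3,928,000,000 bits
10 Mbps = 10,000,000 bits/s
time = 3,928,000,000 / 10,000,000 = 393 s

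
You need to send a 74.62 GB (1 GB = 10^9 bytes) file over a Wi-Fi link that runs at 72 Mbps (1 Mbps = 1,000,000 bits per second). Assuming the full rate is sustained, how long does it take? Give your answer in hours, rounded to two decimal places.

74.62 GB = 74,620,000,000 bytes = 596,960,000,000 bits
72 Mbps = 72,000,000 bits/s
time = 596,960,000,000 / 72,000,000 = 8,291.1111 s
8,291.1111 s / 3600 = 2.30 hours

2.30 hours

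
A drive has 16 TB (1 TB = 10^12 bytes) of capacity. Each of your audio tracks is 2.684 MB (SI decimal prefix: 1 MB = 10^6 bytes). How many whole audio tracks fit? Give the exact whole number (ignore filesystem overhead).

Capacity: 16 TB = 16,000,000,000,000 bytes
Per item: 2.684 MB = 2,684,000 bytes
⌊16,000,000,000,000 / 2,684,000⌋ = 5,961,251

5,961,251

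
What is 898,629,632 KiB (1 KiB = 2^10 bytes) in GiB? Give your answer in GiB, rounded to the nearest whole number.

857 GiB

898,629,632 KiB × 1,024 bytes/KiB = 920,196,743,168 bytes
1 GiB = 2^30 bytes = 1,073,741,824 bytes
920,196,743,168 / 1,073,741,824 = 857 GiB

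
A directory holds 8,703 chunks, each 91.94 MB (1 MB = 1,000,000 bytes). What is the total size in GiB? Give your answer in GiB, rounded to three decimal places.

Total = 8,703 × 91.94 MB = 800153.82 MB
= 800153.82 × 1,000,000 bytes = 800,153,820,000 bytes
1 GiB = 1,073,741,824 bytes
800,153,820,000 / 1,073,741,824 = 745.201 GiB

745.201 GiB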